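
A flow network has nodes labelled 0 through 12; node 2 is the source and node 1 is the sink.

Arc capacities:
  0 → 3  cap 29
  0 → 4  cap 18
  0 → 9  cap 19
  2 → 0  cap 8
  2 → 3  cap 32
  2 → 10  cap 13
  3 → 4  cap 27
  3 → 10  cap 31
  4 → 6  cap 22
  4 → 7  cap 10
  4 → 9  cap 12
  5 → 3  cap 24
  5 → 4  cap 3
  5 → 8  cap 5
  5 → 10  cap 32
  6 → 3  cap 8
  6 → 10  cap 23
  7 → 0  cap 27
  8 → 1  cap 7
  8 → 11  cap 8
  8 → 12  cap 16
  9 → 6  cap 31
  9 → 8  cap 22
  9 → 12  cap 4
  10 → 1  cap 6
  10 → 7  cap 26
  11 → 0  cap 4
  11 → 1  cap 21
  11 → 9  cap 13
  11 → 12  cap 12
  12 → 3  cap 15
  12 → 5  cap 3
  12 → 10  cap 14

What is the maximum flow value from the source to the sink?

Maximum flow value: 21

augment #1: 2→10→1 bottleneck 6, total now 6
augment #2: 2→0→9→8→1 bottleneck 7, total now 13
augment #3: 2→0→9→8→11→1 bottleneck 1, total now 14
augment #4: 2→3→4→9→8→11→1 bottleneck 7, total now 21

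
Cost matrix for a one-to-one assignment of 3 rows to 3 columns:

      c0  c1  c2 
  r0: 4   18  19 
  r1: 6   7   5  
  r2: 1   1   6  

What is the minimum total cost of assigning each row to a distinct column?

optimal assignment: row0→col0 (cost 4), row1→col2 (cost 5), row2→col1 (cost 1)
total = 4 + 5 + 1 = 10

Minimum assignment cost: 10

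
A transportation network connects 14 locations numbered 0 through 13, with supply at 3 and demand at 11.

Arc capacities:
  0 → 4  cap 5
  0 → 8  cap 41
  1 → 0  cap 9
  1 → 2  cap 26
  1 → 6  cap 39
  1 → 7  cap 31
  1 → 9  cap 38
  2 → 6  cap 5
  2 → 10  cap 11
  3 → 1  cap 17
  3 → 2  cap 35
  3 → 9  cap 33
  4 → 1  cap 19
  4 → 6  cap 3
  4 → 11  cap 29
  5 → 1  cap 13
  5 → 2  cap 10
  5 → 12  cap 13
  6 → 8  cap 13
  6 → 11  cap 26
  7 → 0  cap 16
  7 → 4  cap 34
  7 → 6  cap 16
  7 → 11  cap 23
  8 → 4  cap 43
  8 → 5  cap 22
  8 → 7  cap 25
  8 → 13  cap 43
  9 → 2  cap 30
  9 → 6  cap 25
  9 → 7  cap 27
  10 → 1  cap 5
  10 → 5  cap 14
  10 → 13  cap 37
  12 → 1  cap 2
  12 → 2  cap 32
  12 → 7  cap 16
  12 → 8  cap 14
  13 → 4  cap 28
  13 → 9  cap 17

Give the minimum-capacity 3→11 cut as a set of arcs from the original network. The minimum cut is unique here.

augment #1: 3→1→6→11 push 17
augment #2: 3→2→6→11 push 5
augment #3: 3→9→6→11 push 4
augment #4: 3→9→7→11 push 23
augment #5: 3→9→7→4→11 push 4
augment #6: 3→2→10→13→4→11 push 11
augment #7: 3→9→6→8→4→11 push 2
max flow = 66; residual-reachable set from 3 gives S-side
cut edges (S→T): {(2,6), (2,10), (3,1), (3,9)} total cap 66

Min-cut arcs: {(2,6), (2,10), (3,1), (3,9)} (total capacity 66)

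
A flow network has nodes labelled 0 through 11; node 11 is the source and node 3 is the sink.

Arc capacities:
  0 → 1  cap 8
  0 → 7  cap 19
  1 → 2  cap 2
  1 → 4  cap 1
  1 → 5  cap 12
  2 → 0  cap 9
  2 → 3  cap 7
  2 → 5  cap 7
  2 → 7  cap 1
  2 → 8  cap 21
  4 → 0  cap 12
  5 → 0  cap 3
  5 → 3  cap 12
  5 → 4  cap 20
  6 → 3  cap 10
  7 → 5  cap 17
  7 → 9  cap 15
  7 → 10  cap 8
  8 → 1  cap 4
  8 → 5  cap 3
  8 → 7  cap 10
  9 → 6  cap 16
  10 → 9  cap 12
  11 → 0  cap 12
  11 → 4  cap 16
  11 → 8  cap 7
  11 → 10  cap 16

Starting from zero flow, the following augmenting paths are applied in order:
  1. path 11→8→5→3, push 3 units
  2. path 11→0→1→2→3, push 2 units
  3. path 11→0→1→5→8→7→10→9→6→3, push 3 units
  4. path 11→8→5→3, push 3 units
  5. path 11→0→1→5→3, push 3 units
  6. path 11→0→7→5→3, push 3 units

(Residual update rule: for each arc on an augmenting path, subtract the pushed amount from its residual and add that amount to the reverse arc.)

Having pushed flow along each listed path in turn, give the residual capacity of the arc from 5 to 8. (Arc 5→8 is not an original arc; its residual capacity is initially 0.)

after path 1 (11→8→5→3, push 3): res(5,8)=3
after path 2 (11→0→1→2→3, push 2): res(5,8)=3
after path 3 (11→0→1→5→8→7→10→9→6→3, push 3): res(5,8)=0
after path 4 (11→8→5→3, push 3): res(5,8)=3
after path 5 (11→0→1→5→3, push 3): res(5,8)=3
after path 6 (11→0→7→5→3, push 3): res(5,8)=3

Residual capacity of (5,8): 3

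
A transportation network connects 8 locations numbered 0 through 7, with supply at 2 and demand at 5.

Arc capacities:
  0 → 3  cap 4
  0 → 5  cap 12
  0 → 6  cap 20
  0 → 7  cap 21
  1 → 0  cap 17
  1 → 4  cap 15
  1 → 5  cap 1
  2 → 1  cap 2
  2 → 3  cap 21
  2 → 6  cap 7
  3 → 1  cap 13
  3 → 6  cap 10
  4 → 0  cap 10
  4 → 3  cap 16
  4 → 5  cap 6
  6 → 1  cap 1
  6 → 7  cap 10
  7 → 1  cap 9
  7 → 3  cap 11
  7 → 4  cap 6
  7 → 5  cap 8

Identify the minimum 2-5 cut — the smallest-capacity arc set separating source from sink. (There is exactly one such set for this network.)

augment #1: 2→1→5 push 1
augment #2: 2→1→0→5 push 1
augment #3: 2→6→7→5 push 7
augment #4: 2→3→1→0→5 push 11
augment #5: 2→3→1→4→5 push 2
augment #6: 2→3→6→7→5 push 1
augment #7: 2→3→6→1→4→5 push 1
augment #8: 2→3→6→7→4→5 push 2
max flow = 26; residual-reachable set from 2 gives S-side
cut edges (S→T): {(2,1), (3,1), (6,1), (6,7)} total cap 26

Min-cut arcs: {(2,1), (3,1), (6,1), (6,7)} (total capacity 26)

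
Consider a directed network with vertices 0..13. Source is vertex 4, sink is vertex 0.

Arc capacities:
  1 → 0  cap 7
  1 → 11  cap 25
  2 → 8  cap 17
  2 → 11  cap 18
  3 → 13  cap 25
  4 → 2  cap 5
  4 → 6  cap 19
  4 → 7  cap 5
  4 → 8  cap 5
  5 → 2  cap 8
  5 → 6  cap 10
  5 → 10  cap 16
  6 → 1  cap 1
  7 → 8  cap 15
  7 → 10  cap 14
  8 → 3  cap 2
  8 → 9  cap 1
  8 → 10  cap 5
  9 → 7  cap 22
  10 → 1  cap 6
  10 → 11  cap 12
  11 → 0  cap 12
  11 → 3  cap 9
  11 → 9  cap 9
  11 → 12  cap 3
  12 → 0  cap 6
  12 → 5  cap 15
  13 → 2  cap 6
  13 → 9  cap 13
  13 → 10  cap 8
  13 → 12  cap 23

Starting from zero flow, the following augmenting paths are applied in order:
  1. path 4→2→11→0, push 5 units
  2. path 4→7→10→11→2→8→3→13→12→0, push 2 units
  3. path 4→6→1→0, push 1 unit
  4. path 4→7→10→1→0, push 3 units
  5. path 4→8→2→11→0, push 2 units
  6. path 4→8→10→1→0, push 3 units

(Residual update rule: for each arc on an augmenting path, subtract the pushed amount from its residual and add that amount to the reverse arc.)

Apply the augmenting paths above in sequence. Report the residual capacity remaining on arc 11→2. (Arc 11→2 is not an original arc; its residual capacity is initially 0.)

Residual capacity of (11,2): 5

after path 1 (4→2→11→0, push 5): res(11,2)=5
after path 2 (4→7→10→11→2→8→3→13→12→0, push 2): res(11,2)=3
after path 3 (4→6→1→0, push 1): res(11,2)=3
after path 4 (4→7→10→1→0, push 3): res(11,2)=3
after path 5 (4→8→2→11→0, push 2): res(11,2)=5
after path 6 (4→8→10→1→0, push 3): res(11,2)=5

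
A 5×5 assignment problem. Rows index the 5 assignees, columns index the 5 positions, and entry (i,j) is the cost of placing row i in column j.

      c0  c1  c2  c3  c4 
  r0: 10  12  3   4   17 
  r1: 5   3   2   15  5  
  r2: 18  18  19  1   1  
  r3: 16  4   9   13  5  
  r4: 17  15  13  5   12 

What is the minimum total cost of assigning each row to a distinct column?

optimal assignment: row0→col2 (cost 3), row1→col0 (cost 5), row2→col4 (cost 1), row3→col1 (cost 4), row4→col3 (cost 5)
total = 3 + 5 + 1 + 4 + 5 = 18

Minimum assignment cost: 18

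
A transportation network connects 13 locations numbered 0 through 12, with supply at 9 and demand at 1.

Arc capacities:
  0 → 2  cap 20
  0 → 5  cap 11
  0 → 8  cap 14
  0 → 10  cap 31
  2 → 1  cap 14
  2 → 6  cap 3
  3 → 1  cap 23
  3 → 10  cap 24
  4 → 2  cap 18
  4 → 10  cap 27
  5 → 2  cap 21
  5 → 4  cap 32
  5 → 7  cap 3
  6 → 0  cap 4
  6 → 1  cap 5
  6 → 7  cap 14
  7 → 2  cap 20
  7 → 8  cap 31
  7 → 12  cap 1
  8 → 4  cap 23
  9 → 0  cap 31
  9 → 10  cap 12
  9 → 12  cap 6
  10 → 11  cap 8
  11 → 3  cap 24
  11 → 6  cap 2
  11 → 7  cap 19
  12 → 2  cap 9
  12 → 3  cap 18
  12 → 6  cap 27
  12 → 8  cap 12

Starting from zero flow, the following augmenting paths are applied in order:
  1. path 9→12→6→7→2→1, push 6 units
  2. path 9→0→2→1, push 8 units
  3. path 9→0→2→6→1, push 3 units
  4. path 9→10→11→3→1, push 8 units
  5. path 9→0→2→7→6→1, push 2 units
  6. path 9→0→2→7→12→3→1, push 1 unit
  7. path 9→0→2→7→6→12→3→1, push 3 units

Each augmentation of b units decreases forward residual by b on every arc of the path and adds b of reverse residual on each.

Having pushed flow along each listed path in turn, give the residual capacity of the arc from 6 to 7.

after path 1 (9→12→6→7→2→1, push 6): res(6,7)=8
after path 2 (9→0→2→1, push 8): res(6,7)=8
after path 3 (9→0→2→6→1, push 3): res(6,7)=8
after path 4 (9→10→11→3→1, push 8): res(6,7)=8
after path 5 (9→0→2→7→6→1, push 2): res(6,7)=10
after path 6 (9→0→2→7→12→3→1, push 1): res(6,7)=10
after path 7 (9→0→2→7→6→12→3→1, push 3): res(6,7)=13

Residual capacity of (6,7): 13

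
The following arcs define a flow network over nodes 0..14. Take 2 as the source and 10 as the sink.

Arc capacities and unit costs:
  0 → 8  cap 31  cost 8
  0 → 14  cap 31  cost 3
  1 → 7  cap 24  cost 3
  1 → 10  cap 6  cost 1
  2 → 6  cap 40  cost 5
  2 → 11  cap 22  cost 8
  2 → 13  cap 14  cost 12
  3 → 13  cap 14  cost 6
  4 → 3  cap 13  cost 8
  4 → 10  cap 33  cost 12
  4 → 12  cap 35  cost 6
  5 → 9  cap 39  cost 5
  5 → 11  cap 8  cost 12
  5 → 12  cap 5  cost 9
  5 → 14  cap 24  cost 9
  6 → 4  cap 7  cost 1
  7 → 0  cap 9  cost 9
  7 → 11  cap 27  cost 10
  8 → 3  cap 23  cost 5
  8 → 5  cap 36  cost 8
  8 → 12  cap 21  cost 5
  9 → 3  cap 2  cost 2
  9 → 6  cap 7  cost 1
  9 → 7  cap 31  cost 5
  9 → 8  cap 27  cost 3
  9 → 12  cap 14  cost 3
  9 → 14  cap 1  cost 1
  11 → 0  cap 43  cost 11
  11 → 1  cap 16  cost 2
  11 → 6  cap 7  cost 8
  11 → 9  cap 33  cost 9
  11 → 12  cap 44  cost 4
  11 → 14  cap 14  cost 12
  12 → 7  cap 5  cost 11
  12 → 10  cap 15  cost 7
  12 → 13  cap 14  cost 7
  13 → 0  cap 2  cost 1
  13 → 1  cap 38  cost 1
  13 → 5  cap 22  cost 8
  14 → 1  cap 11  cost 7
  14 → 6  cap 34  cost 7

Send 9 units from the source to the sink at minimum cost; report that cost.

shortest-cost path #1: 2→11→1→10 push 6 @ unit cost 11 (adds 66)
shortest-cost path #2: 2→6→4→10 push 3 @ unit cost 18 (adds 54)
total cost = 120

Minimum cost for 9 units: 120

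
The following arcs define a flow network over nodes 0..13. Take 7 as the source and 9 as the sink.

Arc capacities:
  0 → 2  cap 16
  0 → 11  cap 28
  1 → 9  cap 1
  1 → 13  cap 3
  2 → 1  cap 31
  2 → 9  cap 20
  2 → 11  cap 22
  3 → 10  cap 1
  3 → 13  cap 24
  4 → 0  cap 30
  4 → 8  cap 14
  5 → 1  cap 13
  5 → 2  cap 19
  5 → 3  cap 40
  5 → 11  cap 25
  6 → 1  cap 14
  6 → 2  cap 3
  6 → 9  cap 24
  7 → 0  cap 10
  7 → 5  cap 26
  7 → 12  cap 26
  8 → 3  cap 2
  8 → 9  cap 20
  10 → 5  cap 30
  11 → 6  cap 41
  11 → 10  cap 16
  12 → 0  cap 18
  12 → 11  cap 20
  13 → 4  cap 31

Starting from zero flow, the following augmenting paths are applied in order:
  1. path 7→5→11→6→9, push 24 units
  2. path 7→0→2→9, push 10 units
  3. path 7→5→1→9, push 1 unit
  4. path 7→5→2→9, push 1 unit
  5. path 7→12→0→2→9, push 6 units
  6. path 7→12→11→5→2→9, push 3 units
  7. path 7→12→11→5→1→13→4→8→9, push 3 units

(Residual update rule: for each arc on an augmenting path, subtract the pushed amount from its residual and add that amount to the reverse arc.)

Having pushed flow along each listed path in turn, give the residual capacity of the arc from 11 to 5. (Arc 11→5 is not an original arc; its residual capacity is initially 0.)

Residual capacity of (11,5): 18

after path 1 (7→5→11→6→9, push 24): res(11,5)=24
after path 2 (7→0→2→9, push 10): res(11,5)=24
after path 3 (7→5→1→9, push 1): res(11,5)=24
after path 4 (7→5→2→9, push 1): res(11,5)=24
after path 5 (7→12→0→2→9, push 6): res(11,5)=24
after path 6 (7→12→11→5→2→9, push 3): res(11,5)=21
after path 7 (7→12→11→5→1→13→4→8→9, push 3): res(11,5)=18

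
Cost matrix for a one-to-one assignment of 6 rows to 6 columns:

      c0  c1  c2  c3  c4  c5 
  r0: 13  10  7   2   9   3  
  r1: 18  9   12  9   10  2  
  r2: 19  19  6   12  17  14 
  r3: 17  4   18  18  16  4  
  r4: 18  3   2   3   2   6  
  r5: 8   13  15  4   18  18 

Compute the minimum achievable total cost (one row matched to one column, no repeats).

optimal assignment: row0→col3 (cost 2), row1→col5 (cost 2), row2→col2 (cost 6), row3→col1 (cost 4), row4→col4 (cost 2), row5→col0 (cost 8)
total = 2 + 2 + 6 + 4 + 2 + 8 = 24

Minimum assignment cost: 24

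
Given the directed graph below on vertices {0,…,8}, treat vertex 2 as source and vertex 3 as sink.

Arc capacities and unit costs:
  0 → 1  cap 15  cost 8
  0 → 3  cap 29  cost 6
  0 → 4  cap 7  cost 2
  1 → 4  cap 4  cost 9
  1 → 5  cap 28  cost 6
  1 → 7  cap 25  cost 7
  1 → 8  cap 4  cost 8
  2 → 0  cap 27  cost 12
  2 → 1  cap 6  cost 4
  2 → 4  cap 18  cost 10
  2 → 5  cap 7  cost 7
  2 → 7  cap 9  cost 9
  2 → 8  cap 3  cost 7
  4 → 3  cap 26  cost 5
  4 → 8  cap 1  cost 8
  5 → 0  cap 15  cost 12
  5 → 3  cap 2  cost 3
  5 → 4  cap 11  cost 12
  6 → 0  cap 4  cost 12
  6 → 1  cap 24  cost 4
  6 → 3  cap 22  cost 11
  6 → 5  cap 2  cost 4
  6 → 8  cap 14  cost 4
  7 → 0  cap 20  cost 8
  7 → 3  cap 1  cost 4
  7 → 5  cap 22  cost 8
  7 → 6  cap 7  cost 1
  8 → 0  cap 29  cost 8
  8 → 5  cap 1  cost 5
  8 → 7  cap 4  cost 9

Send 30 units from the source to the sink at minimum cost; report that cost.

shortest-cost path #1: 2→5→3 push 2 @ unit cost 10 (adds 20)
shortest-cost path #2: 2→7→3 push 1 @ unit cost 13 (adds 13)
shortest-cost path #3: 2→4→3 push 18 @ unit cost 15 (adds 270)
shortest-cost path #4: 2→0→3 push 9 @ unit cost 18 (adds 162)
total cost = 465

Minimum cost for 30 units: 465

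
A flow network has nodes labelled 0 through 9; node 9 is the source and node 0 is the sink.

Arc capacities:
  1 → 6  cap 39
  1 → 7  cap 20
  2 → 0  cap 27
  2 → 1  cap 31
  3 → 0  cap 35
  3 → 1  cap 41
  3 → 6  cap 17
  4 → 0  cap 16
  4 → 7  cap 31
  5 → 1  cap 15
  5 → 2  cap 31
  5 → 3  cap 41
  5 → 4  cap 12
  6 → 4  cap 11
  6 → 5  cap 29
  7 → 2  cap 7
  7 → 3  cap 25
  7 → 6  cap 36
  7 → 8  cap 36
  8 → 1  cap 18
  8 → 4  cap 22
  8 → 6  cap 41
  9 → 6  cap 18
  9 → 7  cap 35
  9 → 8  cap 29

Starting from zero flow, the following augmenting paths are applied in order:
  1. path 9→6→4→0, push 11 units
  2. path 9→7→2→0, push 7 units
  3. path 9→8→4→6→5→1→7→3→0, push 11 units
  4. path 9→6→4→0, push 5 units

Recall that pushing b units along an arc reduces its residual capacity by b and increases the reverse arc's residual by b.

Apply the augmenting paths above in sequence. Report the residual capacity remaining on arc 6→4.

Residual capacity of (6,4): 6

after path 1 (9→6→4→0, push 11): res(6,4)=0
after path 2 (9→7→2→0, push 7): res(6,4)=0
after path 3 (9→8→4→6→5→1→7→3→0, push 11): res(6,4)=11
after path 4 (9→6→4→0, push 5): res(6,4)=6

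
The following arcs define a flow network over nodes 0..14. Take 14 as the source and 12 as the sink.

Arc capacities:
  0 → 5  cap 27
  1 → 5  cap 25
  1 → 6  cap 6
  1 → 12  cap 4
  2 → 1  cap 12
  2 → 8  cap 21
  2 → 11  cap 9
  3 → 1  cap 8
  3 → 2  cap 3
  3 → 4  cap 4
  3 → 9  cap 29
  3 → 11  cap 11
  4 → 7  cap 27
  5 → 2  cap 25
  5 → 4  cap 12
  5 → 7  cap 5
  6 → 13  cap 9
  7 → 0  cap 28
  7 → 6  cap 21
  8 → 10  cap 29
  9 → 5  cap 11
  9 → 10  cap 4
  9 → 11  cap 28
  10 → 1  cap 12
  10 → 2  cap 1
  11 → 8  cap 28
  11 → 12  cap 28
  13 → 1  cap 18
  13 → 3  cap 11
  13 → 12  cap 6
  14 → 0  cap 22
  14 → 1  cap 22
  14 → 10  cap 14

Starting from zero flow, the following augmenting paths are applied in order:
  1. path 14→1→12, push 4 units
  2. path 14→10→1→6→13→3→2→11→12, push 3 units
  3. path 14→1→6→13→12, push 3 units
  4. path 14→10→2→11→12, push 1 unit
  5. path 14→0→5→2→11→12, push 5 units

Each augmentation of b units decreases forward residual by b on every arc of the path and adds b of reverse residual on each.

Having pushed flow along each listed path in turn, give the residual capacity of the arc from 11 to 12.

after path 1 (14→1→12, push 4): res(11,12)=28
after path 2 (14→10→1→6→13→3→2→11→12, push 3): res(11,12)=25
after path 3 (14→1→6→13→12, push 3): res(11,12)=25
after path 4 (14→10→2→11→12, push 1): res(11,12)=24
after path 5 (14→0→5→2→11→12, push 5): res(11,12)=19

Residual capacity of (11,12): 19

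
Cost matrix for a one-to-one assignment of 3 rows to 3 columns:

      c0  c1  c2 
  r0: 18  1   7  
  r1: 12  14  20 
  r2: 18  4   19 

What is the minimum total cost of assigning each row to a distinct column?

optimal assignment: row0→col2 (cost 7), row1→col0 (cost 12), row2→col1 (cost 4)
total = 7 + 12 + 4 = 23

Minimum assignment cost: 23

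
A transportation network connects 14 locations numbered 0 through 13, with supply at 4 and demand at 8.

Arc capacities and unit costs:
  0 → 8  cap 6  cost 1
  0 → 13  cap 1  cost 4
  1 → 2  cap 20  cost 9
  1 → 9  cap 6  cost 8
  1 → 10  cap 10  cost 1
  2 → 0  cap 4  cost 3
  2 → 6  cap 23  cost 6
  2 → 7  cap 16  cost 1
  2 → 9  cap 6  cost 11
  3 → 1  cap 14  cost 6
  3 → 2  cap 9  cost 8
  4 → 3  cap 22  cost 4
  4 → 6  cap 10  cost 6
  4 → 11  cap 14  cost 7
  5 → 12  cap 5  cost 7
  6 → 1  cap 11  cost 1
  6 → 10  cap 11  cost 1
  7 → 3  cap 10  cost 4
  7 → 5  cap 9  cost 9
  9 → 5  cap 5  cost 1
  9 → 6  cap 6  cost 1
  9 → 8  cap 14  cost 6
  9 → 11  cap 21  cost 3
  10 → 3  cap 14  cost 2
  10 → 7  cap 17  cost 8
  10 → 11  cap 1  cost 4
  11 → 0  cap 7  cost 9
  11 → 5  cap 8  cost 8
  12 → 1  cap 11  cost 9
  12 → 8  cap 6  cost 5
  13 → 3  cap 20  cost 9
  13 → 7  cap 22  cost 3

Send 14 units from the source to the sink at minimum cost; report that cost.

shortest-cost path #1: 4→3→2→0→8 push 4 @ unit cost 16 (adds 64)
shortest-cost path #2: 4→11→0→8 push 2 @ unit cost 17 (adds 34)
shortest-cost path #3: 4→6→1→9→8 push 6 @ unit cost 21 (adds 126)
shortest-cost path #4: 4→11→5→12→8 push 2 @ unit cost 27 (adds 54)
total cost = 278

Minimum cost for 14 units: 278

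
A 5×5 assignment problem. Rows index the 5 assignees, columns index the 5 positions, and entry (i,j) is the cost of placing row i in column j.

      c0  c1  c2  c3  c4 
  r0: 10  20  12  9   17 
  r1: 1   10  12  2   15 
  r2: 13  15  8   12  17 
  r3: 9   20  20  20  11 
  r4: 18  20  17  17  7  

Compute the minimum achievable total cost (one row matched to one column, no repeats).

optimal assignment: row0→col3 (cost 9), row1→col1 (cost 10), row2→col2 (cost 8), row3→col0 (cost 9), row4→col4 (cost 7)
total = 9 + 10 + 8 + 9 + 7 = 43

Minimum assignment cost: 43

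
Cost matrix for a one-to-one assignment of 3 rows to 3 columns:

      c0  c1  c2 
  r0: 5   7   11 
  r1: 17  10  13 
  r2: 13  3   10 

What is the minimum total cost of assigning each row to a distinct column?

Minimum assignment cost: 21

optimal assignment: row0→col0 (cost 5), row1→col2 (cost 13), row2→col1 (cost 3)
total = 5 + 13 + 3 = 21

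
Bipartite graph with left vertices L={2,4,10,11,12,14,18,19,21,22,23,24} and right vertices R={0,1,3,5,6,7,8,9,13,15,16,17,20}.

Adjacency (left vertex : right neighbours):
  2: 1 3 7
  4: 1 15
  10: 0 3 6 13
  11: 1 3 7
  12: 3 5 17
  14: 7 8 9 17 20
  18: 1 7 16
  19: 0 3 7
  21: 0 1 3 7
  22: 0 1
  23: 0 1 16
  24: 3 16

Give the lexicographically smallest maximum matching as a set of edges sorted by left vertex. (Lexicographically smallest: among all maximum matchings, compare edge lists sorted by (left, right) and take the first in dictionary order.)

Lex-smallest maximum matching: {(2,1), (4,15), (10,6), (11,3), (12,5), (14,8), (18,7), (19,0), (23,16)}

|M| = 9 (so the lex-smallest maximum matching has 9 edges)
process left vertices in ascending order; for each, take the smallest-labelled available neighbour that still permits 9 edges overall, or leave it unmatched if none does
lex-smallest matching: {2-1, 4-15, 10-6, 11-3, 12-5, 14-8, 18-7, 19-0, 23-16}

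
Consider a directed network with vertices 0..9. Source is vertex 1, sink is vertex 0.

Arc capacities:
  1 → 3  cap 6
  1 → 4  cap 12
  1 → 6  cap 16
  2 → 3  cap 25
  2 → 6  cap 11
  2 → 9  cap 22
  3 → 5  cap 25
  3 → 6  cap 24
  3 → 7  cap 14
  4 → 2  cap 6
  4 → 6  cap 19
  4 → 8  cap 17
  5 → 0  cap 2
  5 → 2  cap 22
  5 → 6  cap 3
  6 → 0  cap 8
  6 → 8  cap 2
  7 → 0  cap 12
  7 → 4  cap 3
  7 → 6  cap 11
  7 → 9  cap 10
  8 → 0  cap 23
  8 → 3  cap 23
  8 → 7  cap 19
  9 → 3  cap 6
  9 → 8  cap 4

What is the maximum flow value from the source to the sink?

Maximum flow value: 28

augment #1: 1→6→0 bottleneck 8, total now 8
augment #2: 1→3→5→0 bottleneck 2, total now 10
augment #3: 1→3→7→0 bottleneck 4, total now 14
augment #4: 1→4→8→0 bottleneck 12, total now 26
augment #5: 1→6→8→0 bottleneck 2, total now 28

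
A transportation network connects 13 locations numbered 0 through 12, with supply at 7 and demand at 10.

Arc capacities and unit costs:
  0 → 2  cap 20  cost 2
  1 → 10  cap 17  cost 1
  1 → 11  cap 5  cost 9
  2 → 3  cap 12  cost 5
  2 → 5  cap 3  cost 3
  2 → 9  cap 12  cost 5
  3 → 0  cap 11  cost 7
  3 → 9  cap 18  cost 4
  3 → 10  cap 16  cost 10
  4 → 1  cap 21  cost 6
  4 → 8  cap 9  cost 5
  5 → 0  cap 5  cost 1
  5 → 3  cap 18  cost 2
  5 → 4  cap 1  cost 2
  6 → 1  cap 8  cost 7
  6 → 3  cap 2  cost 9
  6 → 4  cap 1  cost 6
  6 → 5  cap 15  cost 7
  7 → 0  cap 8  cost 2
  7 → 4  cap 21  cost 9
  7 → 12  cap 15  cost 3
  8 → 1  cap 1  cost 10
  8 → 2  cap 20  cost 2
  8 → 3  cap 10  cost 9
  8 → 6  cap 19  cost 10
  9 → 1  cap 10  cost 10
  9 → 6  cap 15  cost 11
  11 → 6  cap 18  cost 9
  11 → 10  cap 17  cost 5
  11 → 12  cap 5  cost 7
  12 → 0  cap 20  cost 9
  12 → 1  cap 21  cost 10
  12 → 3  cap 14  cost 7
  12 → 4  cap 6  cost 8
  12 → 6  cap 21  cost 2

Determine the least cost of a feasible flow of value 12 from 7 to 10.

shortest-cost path #1: 7→12→6→1→10 push 8 @ unit cost 13 (adds 104)
shortest-cost path #2: 7→12→1→10 push 4 @ unit cost 14 (adds 56)
total cost = 160

Minimum cost for 12 units: 160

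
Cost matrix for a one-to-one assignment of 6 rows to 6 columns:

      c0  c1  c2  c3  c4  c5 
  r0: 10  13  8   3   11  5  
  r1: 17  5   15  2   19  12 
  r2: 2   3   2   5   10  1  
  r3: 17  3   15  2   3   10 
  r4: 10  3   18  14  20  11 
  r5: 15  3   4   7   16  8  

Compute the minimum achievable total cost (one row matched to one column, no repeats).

optimal assignment: row0→col5 (cost 5), row1→col3 (cost 2), row2→col0 (cost 2), row3→col4 (cost 3), row4→col1 (cost 3), row5→col2 (cost 4)
total = 5 + 2 + 2 + 3 + 3 + 4 = 19

Minimum assignment cost: 19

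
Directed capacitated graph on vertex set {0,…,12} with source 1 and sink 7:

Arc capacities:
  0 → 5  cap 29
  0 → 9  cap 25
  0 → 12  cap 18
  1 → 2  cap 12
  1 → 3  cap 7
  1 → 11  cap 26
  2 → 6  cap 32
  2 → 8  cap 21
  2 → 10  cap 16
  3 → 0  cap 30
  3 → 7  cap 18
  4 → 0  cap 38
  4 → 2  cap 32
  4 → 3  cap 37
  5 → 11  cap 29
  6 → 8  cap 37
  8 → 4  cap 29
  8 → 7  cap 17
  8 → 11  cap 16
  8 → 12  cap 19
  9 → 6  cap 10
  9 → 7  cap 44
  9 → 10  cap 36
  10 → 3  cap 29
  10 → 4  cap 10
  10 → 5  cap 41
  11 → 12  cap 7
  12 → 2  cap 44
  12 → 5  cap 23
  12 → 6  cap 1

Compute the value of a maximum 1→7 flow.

Maximum flow value: 26

augment #1: 1→3→7 bottleneck 7, total now 7
augment #2: 1→2→8→7 bottleneck 12, total now 19
augment #3: 1→11→12→2→8→7 bottleneck 5, total now 24
augment #4: 1→11→12→2→10→3→7 bottleneck 2, total now 26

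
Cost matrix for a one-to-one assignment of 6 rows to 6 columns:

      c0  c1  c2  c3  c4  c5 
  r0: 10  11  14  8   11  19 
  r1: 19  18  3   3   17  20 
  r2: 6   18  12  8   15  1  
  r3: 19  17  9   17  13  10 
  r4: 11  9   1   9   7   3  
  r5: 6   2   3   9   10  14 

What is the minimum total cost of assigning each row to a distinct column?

optimal assignment: row0→col0 (cost 10), row1→col3 (cost 3), row2→col5 (cost 1), row3→col4 (cost 13), row4→col2 (cost 1), row5→col1 (cost 2)
total = 10 + 3 + 1 + 13 + 1 + 2 = 30

Minimum assignment cost: 30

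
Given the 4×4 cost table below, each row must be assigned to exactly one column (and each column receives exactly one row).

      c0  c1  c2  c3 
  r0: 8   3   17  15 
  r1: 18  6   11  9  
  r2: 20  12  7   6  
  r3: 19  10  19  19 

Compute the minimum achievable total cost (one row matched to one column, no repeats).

Minimum assignment cost: 34

optimal assignment: row0→col0 (cost 8), row1→col3 (cost 9), row2→col2 (cost 7), row3→col1 (cost 10)
total = 8 + 9 + 7 + 10 = 34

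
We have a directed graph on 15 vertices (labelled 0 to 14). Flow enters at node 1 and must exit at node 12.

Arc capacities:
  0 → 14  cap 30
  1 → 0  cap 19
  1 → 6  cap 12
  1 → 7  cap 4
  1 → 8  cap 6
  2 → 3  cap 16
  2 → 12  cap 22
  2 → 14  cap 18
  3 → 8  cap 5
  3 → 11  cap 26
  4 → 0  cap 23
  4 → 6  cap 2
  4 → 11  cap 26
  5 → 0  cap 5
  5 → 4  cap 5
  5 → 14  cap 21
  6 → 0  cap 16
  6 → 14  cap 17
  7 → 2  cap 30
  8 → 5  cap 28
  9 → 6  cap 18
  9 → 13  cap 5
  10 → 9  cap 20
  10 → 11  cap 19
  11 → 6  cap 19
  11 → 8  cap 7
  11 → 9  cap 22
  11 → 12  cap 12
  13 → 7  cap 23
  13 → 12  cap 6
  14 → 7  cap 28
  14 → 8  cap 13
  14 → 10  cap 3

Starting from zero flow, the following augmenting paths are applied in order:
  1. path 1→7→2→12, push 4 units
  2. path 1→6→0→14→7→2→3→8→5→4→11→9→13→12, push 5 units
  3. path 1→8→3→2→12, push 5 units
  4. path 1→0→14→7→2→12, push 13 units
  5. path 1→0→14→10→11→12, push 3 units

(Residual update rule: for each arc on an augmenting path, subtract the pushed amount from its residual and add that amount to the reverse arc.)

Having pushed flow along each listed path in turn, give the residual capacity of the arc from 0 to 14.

Residual capacity of (0,14): 9

after path 1 (1→7→2→12, push 4): res(0,14)=30
after path 2 (1→6→0→14→7→2→3→8→5→4→11→9→13→12, push 5): res(0,14)=25
after path 3 (1→8→3→2→12, push 5): res(0,14)=25
after path 4 (1→0→14→7→2→12, push 13): res(0,14)=12
after path 5 (1→0→14→10→11→12, push 3): res(0,14)=9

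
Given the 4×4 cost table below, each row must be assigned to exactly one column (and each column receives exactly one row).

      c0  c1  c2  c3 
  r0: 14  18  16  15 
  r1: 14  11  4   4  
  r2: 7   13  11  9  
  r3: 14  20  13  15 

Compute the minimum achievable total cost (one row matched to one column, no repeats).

Minimum assignment cost: 42

optimal assignment: row0→col1 (cost 18), row1→col3 (cost 4), row2→col0 (cost 7), row3→col2 (cost 13)
total = 18 + 4 + 7 + 13 = 42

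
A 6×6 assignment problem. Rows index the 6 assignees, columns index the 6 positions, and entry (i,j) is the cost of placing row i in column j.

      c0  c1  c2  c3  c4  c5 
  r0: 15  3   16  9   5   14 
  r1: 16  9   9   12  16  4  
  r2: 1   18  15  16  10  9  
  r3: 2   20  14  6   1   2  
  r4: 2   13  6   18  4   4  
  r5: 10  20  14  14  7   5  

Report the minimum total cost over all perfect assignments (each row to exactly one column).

optimal assignment: row0→col1 (cost 3), row1→col5 (cost 4), row2→col0 (cost 1), row3→col3 (cost 6), row4→col2 (cost 6), row5→col4 (cost 7)
total = 3 + 4 + 1 + 6 + 6 + 7 = 27

Minimum assignment cost: 27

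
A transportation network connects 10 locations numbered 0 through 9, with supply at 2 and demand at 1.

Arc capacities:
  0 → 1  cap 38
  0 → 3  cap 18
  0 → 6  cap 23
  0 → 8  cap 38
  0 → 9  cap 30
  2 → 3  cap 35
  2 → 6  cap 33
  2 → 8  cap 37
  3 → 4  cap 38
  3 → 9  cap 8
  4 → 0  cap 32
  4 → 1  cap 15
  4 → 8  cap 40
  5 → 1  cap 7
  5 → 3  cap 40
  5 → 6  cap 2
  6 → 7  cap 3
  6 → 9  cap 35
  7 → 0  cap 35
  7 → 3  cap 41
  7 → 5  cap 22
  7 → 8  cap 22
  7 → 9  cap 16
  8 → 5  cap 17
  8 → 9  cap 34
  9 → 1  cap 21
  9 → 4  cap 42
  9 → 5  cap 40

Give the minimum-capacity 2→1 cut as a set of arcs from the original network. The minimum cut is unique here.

Min-cut arcs: {(4,0), (4,1), (5,1), (6,7), (9,1)} (total capacity 78)

augment #1: 2→3→4→1 push 15
augment #2: 2→3→9→1 push 8
augment #3: 2→6→9→1 push 13
augment #4: 2→8→5→1 push 7
augment #5: 2→3→4→0→1 push 12
augment #6: 2→6→7→0→1 push 3
augment #7: 2→6→9→4→0→1 push 17
augment #8: 2→8→9→4→0→1 push 3
max flow = 78; residual-reachable set from 2 gives S-side
cut edges (S→T): {(4,0), (4,1), (5,1), (6,7), (9,1)} total cap 78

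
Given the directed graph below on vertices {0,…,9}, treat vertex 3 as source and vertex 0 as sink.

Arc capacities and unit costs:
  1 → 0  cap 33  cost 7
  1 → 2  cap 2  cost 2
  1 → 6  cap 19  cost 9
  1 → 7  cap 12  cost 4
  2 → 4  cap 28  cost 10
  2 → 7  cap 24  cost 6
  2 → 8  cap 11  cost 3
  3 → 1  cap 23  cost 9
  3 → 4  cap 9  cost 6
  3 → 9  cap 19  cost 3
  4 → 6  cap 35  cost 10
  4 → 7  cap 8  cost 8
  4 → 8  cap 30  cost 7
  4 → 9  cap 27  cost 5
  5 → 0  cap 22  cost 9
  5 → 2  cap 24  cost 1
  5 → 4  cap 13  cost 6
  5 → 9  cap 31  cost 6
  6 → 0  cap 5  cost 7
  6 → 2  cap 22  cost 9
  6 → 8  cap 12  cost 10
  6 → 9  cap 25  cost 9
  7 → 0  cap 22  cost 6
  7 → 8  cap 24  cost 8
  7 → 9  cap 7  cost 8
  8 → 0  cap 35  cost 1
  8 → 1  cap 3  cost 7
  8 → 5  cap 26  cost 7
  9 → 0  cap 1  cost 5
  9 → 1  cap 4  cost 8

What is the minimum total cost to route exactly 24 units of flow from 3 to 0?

Minimum cost for 24 units: 356

shortest-cost path #1: 3→9→0 push 1 @ unit cost 8 (adds 8)
shortest-cost path #2: 3→4→8→0 push 9 @ unit cost 14 (adds 126)
shortest-cost path #3: 3→1→2→8→0 push 2 @ unit cost 15 (adds 30)
shortest-cost path #4: 3→1→0 push 12 @ unit cost 16 (adds 192)
total cost = 356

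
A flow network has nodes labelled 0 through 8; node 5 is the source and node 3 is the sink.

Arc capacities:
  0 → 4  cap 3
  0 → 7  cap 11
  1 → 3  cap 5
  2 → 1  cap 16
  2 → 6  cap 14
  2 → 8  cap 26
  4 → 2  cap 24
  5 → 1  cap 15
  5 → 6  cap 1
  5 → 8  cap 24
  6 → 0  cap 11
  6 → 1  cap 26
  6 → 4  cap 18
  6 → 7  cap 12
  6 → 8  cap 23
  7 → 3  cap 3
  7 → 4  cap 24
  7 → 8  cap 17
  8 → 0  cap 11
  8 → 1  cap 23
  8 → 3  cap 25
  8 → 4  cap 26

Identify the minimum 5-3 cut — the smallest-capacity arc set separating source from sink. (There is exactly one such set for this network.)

Min-cut arcs: {(1,3), (5,6), (5,8)} (total capacity 30)

augment #1: 5→1→3 push 5
augment #2: 5→8→3 push 24
augment #3: 5→6→7→3 push 1
max flow = 30; residual-reachable set from 5 gives S-side
cut edges (S→T): {(1,3), (5,6), (5,8)} total cap 30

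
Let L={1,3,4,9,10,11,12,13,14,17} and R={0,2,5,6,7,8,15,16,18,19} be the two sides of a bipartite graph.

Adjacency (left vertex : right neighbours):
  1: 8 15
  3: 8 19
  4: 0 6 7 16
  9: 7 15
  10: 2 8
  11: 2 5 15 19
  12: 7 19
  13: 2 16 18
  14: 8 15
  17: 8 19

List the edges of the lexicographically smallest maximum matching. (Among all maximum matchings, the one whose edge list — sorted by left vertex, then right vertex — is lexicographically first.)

|M| = 8 (so the lex-smallest maximum matching has 8 edges)
process left vertices in ascending order; for each, take the smallest-labelled available neighbour that still permits 8 edges overall, or leave it unmatched if none does
lex-smallest matching: {1-8, 3-19, 4-0, 9-7, 10-2, 11-5, 13-16, 14-15}

Lex-smallest maximum matching: {(1,8), (3,19), (4,0), (9,7), (10,2), (11,5), (13,16), (14,15)}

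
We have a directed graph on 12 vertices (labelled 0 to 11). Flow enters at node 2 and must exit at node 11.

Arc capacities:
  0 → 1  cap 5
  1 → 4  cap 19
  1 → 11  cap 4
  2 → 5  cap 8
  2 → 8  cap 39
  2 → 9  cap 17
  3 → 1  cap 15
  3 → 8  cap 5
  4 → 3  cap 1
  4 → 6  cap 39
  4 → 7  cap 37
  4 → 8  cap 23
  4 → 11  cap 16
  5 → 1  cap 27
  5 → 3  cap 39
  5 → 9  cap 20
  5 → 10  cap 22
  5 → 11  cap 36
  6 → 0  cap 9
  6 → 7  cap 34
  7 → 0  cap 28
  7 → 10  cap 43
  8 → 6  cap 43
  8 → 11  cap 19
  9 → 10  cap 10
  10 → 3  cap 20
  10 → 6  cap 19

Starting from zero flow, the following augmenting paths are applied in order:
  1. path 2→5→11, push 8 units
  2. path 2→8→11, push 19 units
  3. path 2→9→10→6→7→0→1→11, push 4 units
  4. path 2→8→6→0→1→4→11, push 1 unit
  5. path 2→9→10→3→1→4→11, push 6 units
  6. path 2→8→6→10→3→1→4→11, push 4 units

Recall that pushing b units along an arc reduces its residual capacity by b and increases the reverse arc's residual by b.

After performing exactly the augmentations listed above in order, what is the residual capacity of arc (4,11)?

after path 1 (2→5→11, push 8): res(4,11)=16
after path 2 (2→8→11, push 19): res(4,11)=16
after path 3 (2→9→10→6→7→0→1→11, push 4): res(4,11)=16
after path 4 (2→8→6→0→1→4→11, push 1): res(4,11)=15
after path 5 (2→9→10→3→1→4→11, push 6): res(4,11)=9
after path 6 (2→8→6→10→3→1→4→11, push 4): res(4,11)=5

Residual capacity of (4,11): 5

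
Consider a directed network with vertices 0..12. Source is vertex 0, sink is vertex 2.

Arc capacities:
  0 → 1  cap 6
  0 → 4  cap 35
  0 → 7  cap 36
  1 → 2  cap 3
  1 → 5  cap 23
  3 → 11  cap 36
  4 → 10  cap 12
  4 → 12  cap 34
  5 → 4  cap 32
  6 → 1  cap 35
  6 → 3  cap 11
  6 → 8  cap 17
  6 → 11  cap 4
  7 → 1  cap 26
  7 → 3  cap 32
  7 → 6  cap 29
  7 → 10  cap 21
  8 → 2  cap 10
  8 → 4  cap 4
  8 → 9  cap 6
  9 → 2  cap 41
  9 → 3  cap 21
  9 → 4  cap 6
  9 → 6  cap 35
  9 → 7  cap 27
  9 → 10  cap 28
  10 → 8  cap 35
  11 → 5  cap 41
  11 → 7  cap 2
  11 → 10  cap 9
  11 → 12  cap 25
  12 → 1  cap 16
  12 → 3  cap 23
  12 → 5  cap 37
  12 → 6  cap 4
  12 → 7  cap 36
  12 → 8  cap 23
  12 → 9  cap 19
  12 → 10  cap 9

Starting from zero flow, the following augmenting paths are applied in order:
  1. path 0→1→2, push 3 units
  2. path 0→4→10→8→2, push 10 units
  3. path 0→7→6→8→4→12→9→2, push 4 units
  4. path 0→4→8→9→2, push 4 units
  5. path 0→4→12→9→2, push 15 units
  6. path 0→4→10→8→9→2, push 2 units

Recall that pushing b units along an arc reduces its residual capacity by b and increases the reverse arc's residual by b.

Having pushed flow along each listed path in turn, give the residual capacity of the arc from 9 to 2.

Residual capacity of (9,2): 16

after path 1 (0→1→2, push 3): res(9,2)=41
after path 2 (0→4→10→8→2, push 10): res(9,2)=41
after path 3 (0→7→6→8→4→12→9→2, push 4): res(9,2)=37
after path 4 (0→4→8→9→2, push 4): res(9,2)=33
after path 5 (0→4→12→9→2, push 15): res(9,2)=18
after path 6 (0→4→10→8→9→2, push 2): res(9,2)=16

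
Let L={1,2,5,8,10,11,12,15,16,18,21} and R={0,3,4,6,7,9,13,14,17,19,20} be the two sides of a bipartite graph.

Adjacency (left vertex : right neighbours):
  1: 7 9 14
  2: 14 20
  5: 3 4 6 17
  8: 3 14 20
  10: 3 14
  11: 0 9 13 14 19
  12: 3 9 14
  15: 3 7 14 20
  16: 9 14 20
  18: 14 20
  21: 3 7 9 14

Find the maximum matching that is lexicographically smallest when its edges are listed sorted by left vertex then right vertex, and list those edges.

|M| = 7 (so the lex-smallest maximum matching has 7 edges)
process left vertices in ascending order; for each, take the smallest-labelled available neighbour that still permits 7 edges overall, or leave it unmatched if none does
lex-smallest matching: {1-7, 2-14, 5-4, 8-3, 11-0, 12-9, 15-20}

Lex-smallest maximum matching: {(1,7), (2,14), (5,4), (8,3), (11,0), (12,9), (15,20)}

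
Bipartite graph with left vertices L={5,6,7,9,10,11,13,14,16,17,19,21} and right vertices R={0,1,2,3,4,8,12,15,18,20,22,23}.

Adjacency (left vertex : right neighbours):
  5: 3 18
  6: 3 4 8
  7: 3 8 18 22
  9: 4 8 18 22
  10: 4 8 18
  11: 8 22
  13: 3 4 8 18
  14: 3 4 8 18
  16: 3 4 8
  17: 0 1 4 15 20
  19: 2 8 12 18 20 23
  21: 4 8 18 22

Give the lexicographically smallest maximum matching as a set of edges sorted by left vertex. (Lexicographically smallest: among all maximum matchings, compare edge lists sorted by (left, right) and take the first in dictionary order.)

Lex-smallest maximum matching: {(5,3), (6,4), (7,8), (9,18), (11,22), (17,0), (19,2)}

|M| = 7 (so the lex-smallest maximum matching has 7 edges)
process left vertices in ascending order; for each, take the smallest-labelled available neighbour that still permits 7 edges overall, or leave it unmatched if none does
lex-smallest matching: {5-3, 6-4, 7-8, 9-18, 11-22, 17-0, 19-2}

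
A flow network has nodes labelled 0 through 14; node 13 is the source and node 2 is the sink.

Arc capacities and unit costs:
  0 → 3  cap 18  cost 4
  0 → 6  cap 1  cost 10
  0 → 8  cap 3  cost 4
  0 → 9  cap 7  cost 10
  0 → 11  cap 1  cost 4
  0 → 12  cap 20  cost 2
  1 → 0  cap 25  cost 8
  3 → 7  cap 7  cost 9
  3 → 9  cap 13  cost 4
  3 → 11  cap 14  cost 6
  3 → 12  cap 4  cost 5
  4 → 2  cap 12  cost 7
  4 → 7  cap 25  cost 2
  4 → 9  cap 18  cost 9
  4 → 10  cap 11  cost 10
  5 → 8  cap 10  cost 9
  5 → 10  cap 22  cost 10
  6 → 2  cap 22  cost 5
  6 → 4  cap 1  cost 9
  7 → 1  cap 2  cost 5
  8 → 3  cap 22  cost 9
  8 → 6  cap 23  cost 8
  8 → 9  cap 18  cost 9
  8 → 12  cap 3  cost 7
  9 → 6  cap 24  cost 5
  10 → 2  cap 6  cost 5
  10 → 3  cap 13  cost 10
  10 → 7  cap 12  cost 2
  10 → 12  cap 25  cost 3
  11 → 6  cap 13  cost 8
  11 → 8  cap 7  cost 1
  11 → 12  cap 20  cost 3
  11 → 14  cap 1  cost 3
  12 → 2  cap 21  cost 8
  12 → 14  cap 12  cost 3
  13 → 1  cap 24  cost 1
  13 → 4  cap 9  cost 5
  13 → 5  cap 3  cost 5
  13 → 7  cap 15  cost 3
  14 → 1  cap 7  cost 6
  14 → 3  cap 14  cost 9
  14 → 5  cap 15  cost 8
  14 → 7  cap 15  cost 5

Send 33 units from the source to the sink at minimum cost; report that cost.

Minimum cost for 33 units: 572

shortest-cost path #1: 13→4→2 push 9 @ unit cost 12 (adds 108)
shortest-cost path #2: 13→1→0→12→2 push 20 @ unit cost 19 (adds 380)
shortest-cost path #3: 13→5→10→2 push 3 @ unit cost 20 (adds 60)
shortest-cost path #4: 13→1→0→6→2 push 1 @ unit cost 24 (adds 24)
total cost = 572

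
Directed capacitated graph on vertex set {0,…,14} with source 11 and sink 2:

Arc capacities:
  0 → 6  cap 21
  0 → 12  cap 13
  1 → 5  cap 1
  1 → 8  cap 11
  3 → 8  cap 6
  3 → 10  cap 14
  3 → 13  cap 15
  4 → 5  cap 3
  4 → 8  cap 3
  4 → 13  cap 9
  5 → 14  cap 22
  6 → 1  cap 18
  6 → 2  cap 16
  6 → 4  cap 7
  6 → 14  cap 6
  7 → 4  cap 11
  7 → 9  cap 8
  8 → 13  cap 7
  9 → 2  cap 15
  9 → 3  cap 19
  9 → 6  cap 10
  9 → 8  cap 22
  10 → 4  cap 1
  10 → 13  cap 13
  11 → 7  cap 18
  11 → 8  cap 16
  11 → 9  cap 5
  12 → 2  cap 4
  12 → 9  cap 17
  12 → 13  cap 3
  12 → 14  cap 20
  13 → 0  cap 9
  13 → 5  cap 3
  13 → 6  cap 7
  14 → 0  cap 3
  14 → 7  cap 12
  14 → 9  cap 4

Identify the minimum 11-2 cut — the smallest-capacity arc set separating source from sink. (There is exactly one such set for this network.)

Min-cut arcs: {(8,13), (11,7), (11,9)} (total capacity 30)

augment #1: 11→9→2 push 5
augment #2: 11→7→9→2 push 8
augment #3: 11→8→13→6→2 push 7
augment #4: 11→7→4→5→14→9→2 push 2
augment #5: 11→7→4→13→0→6→2 push 8
max flow = 30; residual-reachable set from 11 gives S-side
cut edges (S→T): {(8,13), (11,7), (11,9)} total cap 30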